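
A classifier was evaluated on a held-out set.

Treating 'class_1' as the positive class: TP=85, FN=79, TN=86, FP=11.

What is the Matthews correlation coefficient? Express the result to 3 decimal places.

MCC = (TP·TN − FP·FN) / √((TP+FP)(TP+FN)(TN+FP)(TN+FN))
Numerator = 85·86 − 11·79 = 6441
Denominator = √(96·164·97·165) = √251982720 = 15873.9636
MCC = 6441 / 15873.9636 = 0.406

0.406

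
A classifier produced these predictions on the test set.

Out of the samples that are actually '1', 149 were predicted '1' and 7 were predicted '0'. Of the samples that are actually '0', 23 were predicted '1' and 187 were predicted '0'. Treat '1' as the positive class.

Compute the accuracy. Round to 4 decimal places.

0.9180

Accuracy = (TP+TN)/N = (149+187)/366 = 0.9180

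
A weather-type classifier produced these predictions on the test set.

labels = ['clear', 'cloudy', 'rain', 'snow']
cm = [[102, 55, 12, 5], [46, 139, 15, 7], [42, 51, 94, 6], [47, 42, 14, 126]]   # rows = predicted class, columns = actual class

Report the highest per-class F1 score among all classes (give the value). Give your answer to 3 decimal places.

0.676

Per-class F1 score (2·TP/(2·TP+FP+FN)):
  clear: TP=102, FP=55+12+5=72, FN=46+42+47=135 → 204/411 = 0.4964
  cloudy: TP=139, FP=46+15+7=68, FN=55+51+42=148 → 278/494 = 0.5628
  rain: TP=94, FP=42+51+6=99, FN=12+15+14=41 → 188/328 = 0.5732
  snow: TP=126, FP=47+42+14=103, FN=5+7+6=18 → 252/373 = 0.6756
Highest is class 'snow' with F1 score = 0.676.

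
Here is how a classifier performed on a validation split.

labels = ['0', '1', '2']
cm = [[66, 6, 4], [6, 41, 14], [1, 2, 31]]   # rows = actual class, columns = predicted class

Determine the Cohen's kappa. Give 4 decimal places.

Observed agreement pₒ = trace/N = 138/171 = 0.80702
Expected agreement pₑ = Σ (rowᵢ·colᵢ)/N² = (76·73 + 61·49 + 34·49)/171² = 0.34893
κ = (pₒ − pₑ)/(1 − pₑ) = (0.80702 − 0.34893)/(1 − 0.34893) = 0.7036

0.7036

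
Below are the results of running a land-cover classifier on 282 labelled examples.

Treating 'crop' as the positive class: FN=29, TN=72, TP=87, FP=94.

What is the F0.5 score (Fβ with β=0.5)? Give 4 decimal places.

0.5179

Fβ = (1+β²)·TP / ((1+β²)·TP + β²·FN + FP), with β²=1/4
= 1.25·87 / (1.25·87 + 0.25·29 + 94) = 0.5179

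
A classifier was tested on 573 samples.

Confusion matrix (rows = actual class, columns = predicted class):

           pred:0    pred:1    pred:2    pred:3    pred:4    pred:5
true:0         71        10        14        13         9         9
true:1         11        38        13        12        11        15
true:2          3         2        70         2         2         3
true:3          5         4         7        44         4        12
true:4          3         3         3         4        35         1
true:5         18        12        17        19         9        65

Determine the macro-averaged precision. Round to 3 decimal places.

Per-class precision (TP/(TP+FP)):
  0: TP=71, FP=11+3+5+3+18=40 → 71/111 = 0.6396
  1: TP=38, FP=10+2+4+3+12=31 → 38/69 = 0.5507
  2: TP=70, FP=14+13+7+3+17=54 → 70/124 = 0.5645
  3: TP=44, FP=13+12+2+4+19=50 → 44/94 = 0.4681
  4: TP=35, FP=9+11+2+4+9=35 → 35/70 = 0.5000
  5: TP=65, FP=9+15+3+12+1=40 → 65/105 = 0.6190
Macro-precision = mean = (0.6396 + 0.5507 + 0.5645 + 0.4681 + 0.5000 + 0.6190) / 6 = 0.557

0.557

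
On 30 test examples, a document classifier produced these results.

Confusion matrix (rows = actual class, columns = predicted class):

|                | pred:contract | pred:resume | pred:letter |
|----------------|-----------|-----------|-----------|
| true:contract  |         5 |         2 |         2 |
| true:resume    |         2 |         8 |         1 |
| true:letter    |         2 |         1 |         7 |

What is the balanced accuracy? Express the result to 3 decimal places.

Balanced accuracy = mean of per-class recall.
  contract: recall = 5/9 = 0.5556
  resume: recall = 8/11 = 0.7273
  letter: recall = 7/10 = 0.7000
Mean = (0.5556 + 0.7273 + 0.7000) / 3 = 0.661

0.661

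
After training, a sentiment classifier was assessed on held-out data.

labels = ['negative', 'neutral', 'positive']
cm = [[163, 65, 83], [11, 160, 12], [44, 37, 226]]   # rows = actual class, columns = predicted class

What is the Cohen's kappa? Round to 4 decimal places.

0.5276

Observed agreement pₒ = trace/N = 549/801 = 0.68539
Expected agreement pₑ = Σ (rowᵢ·colᵢ)/N² = (311·218 + 183·262 + 307·321)/801² = 0.33399
κ = (pₒ − pₑ)/(1 − pₑ) = (0.68539 − 0.33399)/(1 − 0.33399) = 0.5276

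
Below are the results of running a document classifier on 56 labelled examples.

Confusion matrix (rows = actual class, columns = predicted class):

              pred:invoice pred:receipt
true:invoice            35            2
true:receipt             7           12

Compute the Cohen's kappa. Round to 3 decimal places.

0.617

Observed agreement pₒ = trace/N = 47/56 = 0.8393
Expected agreement pₑ = Σ (rowᵢ·colᵢ)/N² = (37·42 + 19·14)/56² = 0.5804
κ = (pₒ − pₑ)/(1 − pₑ) = (0.8393 − 0.5804)/(1 − 0.5804) = 0.617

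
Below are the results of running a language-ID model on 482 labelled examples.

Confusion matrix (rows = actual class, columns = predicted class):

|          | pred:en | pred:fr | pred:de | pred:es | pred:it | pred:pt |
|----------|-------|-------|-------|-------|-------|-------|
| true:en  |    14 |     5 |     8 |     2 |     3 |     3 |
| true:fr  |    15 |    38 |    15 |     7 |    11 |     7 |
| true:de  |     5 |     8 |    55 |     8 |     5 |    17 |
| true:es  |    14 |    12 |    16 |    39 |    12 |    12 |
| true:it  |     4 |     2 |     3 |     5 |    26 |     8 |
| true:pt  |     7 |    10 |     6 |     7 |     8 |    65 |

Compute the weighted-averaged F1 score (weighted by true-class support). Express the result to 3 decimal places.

0.493

Per-class F1 score (2·TP/(2·TP+FP+FN)):
  en: TP=14, FP=15+5+14+4+7=45, FN=5+8+2+3+3=21 → 28/94 = 0.2979
  fr: TP=38, FP=5+8+12+2+10=37, FN=15+15+7+11+7=55 → 76/168 = 0.4524
  de: TP=55, FP=8+15+16+3+6=48, FN=5+8+8+5+17=43 → 110/201 = 0.5473
  es: TP=39, FP=2+7+8+5+7=29, FN=14+12+16+12+12=66 → 78/173 = 0.4509
  it: TP=26, FP=3+11+5+12+8=39, FN=4+2+3+5+8=22 → 52/113 = 0.4602
  pt: TP=65, FP=3+7+17+12+8=47, FN=7+10+6+7+8=38 → 130/215 = 0.6047
Weighted-F1 score = Σ (supportᵢ/N)·F1 scoreᵢ with N=482: (35/482)·0.2979 + (93/482)·0.4524 + (98/482)·0.5473 + (105/482)·0.4509 + (48/482)·0.4602 + (103/482)·0.6047 = 0.493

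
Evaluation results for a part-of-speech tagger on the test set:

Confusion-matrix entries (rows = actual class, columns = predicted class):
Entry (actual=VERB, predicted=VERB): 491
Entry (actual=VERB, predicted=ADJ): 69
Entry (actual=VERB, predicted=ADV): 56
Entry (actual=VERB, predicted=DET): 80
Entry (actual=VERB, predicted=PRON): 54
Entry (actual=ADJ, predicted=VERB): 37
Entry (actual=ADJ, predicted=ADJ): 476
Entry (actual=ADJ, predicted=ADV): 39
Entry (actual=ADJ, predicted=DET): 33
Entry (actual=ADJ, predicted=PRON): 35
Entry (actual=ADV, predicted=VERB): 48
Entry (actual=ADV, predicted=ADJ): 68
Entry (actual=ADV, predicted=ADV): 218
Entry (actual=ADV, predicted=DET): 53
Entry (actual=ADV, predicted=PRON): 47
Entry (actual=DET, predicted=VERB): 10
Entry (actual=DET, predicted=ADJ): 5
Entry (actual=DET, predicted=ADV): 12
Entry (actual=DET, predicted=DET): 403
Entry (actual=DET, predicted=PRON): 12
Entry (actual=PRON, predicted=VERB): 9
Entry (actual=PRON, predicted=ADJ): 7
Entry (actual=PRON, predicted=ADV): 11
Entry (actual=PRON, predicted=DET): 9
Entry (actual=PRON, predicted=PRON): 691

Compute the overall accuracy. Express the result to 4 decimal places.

Accuracy = trace / total = (491+476+218+403+691=2279) / 2973 = 2279/2973 = 0.7666

0.7666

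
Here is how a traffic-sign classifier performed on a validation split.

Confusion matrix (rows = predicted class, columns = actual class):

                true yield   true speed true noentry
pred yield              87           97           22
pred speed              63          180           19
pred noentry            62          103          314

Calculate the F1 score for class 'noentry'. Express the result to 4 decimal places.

0.7530

One-vs-rest for 'noentry': TP = diagonal; FP = other classes predicted 'noentry'; FN = 'noentry' predicted as other.
F1 score = 2·TP/(2·TP+FP+FN).
noentry: TP=314, FP=62+103=165, FN=22+19=41 → 628/834 = 0.75300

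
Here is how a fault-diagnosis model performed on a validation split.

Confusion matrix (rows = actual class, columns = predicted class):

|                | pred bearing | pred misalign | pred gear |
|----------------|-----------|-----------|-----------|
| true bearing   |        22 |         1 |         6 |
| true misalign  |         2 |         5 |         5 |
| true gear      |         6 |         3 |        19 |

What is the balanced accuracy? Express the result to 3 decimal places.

Balanced accuracy = mean of per-class recall.
  bearing: recall = 22/29 = 0.7586
  misalign: recall = 5/12 = 0.4167
  gear: recall = 19/28 = 0.6786
Mean = (0.7586 + 0.4167 + 0.6786) / 3 = 0.618

0.618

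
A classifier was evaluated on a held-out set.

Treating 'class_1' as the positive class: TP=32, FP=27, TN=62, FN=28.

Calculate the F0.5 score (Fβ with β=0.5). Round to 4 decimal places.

0.5405

Fβ = (1+β²)·TP / ((1+β²)·TP + β²·FN + FP), with β²=1/4
= 1.25·32 / (1.25·32 + 0.25·28 + 27) = 0.5405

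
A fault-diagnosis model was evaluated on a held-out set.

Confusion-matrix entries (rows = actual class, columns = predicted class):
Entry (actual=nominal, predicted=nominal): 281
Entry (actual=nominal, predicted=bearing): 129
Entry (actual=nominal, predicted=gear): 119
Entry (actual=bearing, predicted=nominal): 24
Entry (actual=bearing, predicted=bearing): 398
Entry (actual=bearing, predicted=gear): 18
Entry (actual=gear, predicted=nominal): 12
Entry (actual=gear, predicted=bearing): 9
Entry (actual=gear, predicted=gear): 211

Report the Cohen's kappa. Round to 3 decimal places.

Observed agreement pₒ = trace/N = 890/1201 = 0.7410
Expected agreement pₑ = Σ (rowᵢ·colᵢ)/N² = (529·317 + 440·536 + 232·348)/1201² = 0.3357
κ = (pₒ − pₑ)/(1 − pₑ) = (0.7410 − 0.3357)/(1 − 0.3357) = 0.610

0.610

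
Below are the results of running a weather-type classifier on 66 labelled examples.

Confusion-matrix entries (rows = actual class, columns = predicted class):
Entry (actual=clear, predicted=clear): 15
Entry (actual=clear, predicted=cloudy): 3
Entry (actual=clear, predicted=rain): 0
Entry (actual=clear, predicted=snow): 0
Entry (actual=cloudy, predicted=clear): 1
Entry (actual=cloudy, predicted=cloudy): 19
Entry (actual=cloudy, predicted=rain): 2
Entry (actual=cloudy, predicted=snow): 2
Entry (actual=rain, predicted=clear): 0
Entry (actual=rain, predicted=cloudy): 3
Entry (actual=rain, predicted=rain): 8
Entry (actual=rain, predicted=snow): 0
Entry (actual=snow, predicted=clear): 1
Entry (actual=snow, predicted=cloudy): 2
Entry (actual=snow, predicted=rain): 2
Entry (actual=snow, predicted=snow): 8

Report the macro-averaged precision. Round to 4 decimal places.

0.7632

Per-class precision (TP/(TP+FP)):
  clear: TP=15, FP=1+0+1=2 → 15/17 = 0.88235
  cloudy: TP=19, FP=3+3+2=8 → 19/27 = 0.70370
  rain: TP=8, FP=0+2+2=4 → 8/12 = 0.66667
  snow: TP=8, FP=0+2+0=2 → 8/10 = 0.80000
Macro-precision = mean = (0.88235 + 0.70370 + 0.66667 + 0.80000) / 4 = 0.7632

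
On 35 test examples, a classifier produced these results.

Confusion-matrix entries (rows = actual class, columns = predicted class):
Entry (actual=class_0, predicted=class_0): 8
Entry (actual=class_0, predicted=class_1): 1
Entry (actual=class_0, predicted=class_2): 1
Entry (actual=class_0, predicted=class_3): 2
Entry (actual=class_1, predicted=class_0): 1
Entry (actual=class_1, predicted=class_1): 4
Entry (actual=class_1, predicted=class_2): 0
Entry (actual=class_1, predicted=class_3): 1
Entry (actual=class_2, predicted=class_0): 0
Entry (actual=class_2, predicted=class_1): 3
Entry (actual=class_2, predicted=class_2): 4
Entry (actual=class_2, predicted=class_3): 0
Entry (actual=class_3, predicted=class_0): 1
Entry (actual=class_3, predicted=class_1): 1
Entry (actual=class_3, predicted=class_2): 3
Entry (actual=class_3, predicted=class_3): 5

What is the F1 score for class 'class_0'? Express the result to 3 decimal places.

0.727

Treat 'class_0' as positive and all other classes as negative.
F1 score = 2·TP/(2·TP+FP+FN).
class_0: TP=8, FP=1+0+1=2, FN=1+1+2=4 → 16/22 = 0.7273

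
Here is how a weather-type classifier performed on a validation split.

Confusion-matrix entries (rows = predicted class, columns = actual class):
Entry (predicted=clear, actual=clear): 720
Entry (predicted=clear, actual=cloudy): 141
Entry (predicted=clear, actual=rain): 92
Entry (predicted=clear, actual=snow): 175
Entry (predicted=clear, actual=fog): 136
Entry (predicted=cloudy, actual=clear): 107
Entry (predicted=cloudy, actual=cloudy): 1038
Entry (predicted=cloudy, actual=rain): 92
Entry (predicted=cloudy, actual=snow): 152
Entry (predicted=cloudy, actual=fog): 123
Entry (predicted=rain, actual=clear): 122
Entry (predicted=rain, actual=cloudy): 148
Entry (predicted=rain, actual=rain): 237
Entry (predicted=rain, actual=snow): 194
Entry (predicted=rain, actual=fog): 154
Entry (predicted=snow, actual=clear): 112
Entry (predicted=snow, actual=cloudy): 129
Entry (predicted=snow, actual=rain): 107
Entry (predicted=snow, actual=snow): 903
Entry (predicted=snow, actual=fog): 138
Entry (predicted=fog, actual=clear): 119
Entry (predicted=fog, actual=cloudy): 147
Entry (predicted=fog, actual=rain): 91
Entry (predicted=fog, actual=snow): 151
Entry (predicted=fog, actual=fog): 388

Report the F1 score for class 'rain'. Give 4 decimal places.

One-vs-rest for 'rain': TP = diagonal; FP = other classes predicted 'rain'; FN = 'rain' predicted as other.
F1 score = 2·TP/(2·TP+FP+FN).
rain: TP=237, FP=122+148+194+154=618, FN=92+92+107+91=382 → 474/1474 = 0.32157

0.3216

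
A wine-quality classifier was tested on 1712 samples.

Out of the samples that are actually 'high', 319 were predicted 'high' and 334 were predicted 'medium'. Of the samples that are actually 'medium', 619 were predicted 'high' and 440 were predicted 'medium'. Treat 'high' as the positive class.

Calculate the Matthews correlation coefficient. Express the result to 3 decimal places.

MCC = (TP·TN − FP·FN) / √((TP+FP)(TP+FN)(TN+FP)(TN+FN))
Numerator = 319·440 − 619·334 = -66386
Denominator = √(938·653·1059·774) = √502056900324 = 708559.7366
MCC = -66386 / 708559.7366 = -0.094

-0.094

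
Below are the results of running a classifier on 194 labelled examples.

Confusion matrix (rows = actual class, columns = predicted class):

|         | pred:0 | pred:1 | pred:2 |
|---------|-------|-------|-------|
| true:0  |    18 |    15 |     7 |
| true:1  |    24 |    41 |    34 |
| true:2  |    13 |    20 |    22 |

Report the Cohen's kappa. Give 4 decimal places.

Observed agreement pₒ = trace/N = 81/194 = 0.41753
Expected agreement pₑ = Σ (rowᵢ·colᵢ)/N² = (40·55 + 99·76 + 55·63)/194² = 0.35044
κ = (pₒ − pₑ)/(1 − pₑ) = (0.41753 − 0.35044)/(1 − 0.35044) = 0.1033

0.1033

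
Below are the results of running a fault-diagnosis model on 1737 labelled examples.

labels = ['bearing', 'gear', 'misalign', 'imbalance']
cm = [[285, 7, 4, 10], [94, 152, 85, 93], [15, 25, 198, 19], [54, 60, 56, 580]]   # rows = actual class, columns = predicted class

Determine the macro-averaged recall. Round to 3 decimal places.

0.708

Per-class recall (TP/(TP+FN)):
  bearing: TP=285, FN=7+4+10=21 → 285/306 = 0.9314
  gear: TP=152, FN=94+85+93=272 → 152/424 = 0.3585
  misalign: TP=198, FN=15+25+19=59 → 198/257 = 0.7704
  imbalance: TP=580, FN=54+60+56=170 → 580/750 = 0.7733
Macro-recall = mean = (0.9314 + 0.3585 + 0.7704 + 0.7733) / 4 = 0.708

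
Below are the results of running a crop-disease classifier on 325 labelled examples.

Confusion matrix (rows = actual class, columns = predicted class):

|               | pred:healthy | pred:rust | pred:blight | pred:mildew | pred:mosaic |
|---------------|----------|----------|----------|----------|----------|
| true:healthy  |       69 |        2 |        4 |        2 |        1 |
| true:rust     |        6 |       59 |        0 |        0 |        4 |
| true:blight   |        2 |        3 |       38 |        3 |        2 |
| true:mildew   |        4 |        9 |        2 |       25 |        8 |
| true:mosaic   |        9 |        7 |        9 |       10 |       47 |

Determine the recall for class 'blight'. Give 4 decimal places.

0.7917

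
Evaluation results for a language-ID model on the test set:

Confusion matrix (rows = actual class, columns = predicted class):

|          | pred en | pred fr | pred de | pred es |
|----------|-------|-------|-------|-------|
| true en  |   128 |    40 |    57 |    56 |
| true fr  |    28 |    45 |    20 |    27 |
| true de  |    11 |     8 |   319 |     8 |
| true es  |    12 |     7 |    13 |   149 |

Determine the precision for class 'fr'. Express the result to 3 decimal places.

0.450

precision = TP/(TP+FP).
fr: TP=45, FP=40+8+7=55 → 45/100 = 0.4500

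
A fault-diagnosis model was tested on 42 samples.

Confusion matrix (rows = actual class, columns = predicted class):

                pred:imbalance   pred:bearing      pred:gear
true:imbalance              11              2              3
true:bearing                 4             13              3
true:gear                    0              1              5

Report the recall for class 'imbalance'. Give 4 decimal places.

One-vs-rest for 'imbalance': TP = diagonal; FP = other classes predicted 'imbalance'; FN = 'imbalance' predicted as other.
recall = TP/(TP+FN).
imbalance: TP=11, FN=2+3=5 → 11/16 = 0.68750

0.6875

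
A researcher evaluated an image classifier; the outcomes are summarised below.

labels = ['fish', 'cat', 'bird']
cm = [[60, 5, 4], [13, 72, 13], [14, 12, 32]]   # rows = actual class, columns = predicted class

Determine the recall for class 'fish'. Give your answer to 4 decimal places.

recall = TP/(TP+FN).
fish: TP=60, FN=5+4=9 → 60/69 = 0.86957

0.8696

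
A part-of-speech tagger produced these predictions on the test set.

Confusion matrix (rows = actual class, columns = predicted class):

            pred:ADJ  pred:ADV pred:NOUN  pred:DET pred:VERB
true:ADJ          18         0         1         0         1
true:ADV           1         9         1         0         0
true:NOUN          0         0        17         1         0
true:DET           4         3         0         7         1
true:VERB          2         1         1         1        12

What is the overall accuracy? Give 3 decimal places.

Accuracy = trace / total = (18+9+17+7+12=63) / 81 = 63/81 = 0.778

0.778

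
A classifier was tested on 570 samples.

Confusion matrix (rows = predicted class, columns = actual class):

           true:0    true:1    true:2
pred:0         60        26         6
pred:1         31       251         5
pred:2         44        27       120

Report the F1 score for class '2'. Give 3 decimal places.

0.745

Treat '2' as positive and all other classes as negative.
F1 score = 2·TP/(2·TP+FP+FN).
2: TP=120, FP=44+27=71, FN=6+5=11 → 240/322 = 0.7453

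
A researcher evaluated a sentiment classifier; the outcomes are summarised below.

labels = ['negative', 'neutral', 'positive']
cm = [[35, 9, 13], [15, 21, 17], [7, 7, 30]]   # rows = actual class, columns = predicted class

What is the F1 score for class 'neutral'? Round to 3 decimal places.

0.467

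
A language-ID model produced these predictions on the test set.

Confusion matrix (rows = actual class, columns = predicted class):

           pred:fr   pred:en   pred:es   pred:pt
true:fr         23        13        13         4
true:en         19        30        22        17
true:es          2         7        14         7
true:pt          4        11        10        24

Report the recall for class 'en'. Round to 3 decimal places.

0.341

recall = TP/(TP+FN).
en: TP=30, FN=19+22+17=58 → 30/88 = 0.3409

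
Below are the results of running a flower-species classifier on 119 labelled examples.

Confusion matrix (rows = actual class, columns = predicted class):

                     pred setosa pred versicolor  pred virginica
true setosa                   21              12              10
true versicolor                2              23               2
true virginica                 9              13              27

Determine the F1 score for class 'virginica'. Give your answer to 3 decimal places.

F1 score = 2·TP/(2·TP+FP+FN).
virginica: TP=27, FP=10+2=12, FN=9+13=22 → 54/88 = 0.6136

0.614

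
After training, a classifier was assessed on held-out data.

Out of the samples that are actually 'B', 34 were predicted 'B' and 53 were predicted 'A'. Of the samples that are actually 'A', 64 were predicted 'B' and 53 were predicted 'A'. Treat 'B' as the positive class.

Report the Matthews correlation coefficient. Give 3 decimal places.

MCC = (TP·TN − FP·FN) / √((TP+FP)(TP+FN)(TN+FP)(TN+FN))
Numerator = 34·53 − 64·53 = -1590
Denominator = √(98·87·117·106) = √105739452 = 10282.9690
MCC = -1590 / 10282.9690 = -0.155

-0.155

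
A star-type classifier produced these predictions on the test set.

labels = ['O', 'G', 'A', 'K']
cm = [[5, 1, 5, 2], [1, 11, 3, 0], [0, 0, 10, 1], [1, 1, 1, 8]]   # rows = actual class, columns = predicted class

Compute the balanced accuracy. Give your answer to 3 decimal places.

Balanced accuracy = mean of per-class recall.
  O: recall = 5/13 = 0.3846
  G: recall = 11/15 = 0.7333
  A: recall = 10/11 = 0.9091
  K: recall = 8/11 = 0.7273
Mean = (0.3846 + 0.7333 + 0.9091 + 0.7273) / 4 = 0.689

0.689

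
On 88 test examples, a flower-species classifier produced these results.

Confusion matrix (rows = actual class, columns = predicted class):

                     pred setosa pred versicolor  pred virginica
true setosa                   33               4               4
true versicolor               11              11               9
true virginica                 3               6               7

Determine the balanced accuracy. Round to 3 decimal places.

0.532

Balanced accuracy = mean of per-class recall.
  setosa: recall = 33/41 = 0.8049
  versicolor: recall = 11/31 = 0.3548
  virginica: recall = 7/16 = 0.4375
Mean = (0.8049 + 0.3548 + 0.4375) / 3 = 0.532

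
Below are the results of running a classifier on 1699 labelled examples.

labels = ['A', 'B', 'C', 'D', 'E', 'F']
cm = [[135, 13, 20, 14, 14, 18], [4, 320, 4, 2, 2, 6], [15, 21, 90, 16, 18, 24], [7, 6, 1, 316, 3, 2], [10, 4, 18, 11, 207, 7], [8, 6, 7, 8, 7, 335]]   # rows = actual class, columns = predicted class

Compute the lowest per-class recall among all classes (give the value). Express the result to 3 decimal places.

0.489

Per-class recall (TP/(TP+FN)):
  A: TP=135, FN=13+20+14+14+18=79 → 135/214 = 0.6308
  B: TP=320, FN=4+4+2+2+6=18 → 320/338 = 0.9467
  C: TP=90, FN=15+21+16+18+24=94 → 90/184 = 0.4891
  D: TP=316, FN=7+6+1+3+2=19 → 316/335 = 0.9433
  E: TP=207, FN=10+4+18+11+7=50 → 207/257 = 0.8054
  F: TP=335, FN=8+6+7+8+7=36 → 335/371 = 0.9030
Lowest is class 'C' with recall = 0.489.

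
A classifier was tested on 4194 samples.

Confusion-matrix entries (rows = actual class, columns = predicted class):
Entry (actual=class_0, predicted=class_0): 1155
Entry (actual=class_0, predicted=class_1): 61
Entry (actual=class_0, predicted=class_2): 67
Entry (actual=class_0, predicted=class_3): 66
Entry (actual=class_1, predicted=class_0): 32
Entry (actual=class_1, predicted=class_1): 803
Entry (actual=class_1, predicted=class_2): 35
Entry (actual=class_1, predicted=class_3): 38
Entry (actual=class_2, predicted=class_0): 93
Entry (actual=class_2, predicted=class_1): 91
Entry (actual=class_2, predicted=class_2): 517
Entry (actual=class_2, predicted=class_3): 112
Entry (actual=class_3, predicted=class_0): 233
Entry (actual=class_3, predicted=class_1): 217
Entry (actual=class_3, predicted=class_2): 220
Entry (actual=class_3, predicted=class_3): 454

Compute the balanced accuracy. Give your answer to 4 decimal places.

Balanced accuracy = mean of per-class recall.
  class_0: recall = 1155/1349 = 0.85619
  class_1: recall = 803/908 = 0.88436
  class_2: recall = 517/813 = 0.63592
  class_3: recall = 454/1124 = 0.40391
Mean = (0.85619 + 0.88436 + 0.63592 + 0.40391) / 4 = 0.6951

0.6951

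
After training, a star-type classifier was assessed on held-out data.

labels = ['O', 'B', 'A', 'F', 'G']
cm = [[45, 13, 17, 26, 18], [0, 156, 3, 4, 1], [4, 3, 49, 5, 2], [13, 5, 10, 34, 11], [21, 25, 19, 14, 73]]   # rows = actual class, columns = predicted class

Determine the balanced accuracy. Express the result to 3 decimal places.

0.611

Balanced accuracy = mean of per-class recall.
  O: recall = 45/119 = 0.3782
  B: recall = 156/164 = 0.9512
  A: recall = 49/63 = 0.7778
  F: recall = 34/73 = 0.4658
  G: recall = 73/152 = 0.4803
Mean = (0.3782 + 0.9512 + 0.7778 + 0.4658 + 0.4803) / 5 = 0.611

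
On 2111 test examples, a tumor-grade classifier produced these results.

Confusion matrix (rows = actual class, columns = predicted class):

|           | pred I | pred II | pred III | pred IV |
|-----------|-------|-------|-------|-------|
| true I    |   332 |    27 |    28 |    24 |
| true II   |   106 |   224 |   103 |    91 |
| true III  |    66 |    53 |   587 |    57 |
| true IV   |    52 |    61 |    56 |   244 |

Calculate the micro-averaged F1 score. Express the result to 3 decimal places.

0.657

Micro-averaging pools counts across classes: ΣTP=1387, ΣFP=724, ΣFN=724.
Micro-F1 score = 2·TP/(2·TP+FP+FN) on pooled counts = 0.657 (equals overall accuracy in single-label multiclass).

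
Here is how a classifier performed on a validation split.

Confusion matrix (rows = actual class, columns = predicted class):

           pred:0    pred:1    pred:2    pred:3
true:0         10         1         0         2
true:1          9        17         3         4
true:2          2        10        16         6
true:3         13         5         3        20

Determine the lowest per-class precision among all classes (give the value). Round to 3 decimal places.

0.294

Per-class precision (TP/(TP+FP)):
  0: TP=10, FP=9+2+13=24 → 10/34 = 0.2941
  1: TP=17, FP=1+10+5=16 → 17/33 = 0.5152
  2: TP=16, FP=0+3+3=6 → 16/22 = 0.7273
  3: TP=20, FP=2+4+6=12 → 20/32 = 0.6250
Lowest is class '0' with precision = 0.294.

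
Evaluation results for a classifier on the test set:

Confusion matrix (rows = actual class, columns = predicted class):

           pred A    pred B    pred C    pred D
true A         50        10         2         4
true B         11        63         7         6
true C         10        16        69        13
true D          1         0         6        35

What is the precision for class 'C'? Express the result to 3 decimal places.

Take TP from the diagonal, FP from the rest of the 'C' prediction marginal, FN from the rest of the 'C' actual marginal.
precision = TP/(TP+FP).
C: TP=69, FP=2+7+6=15 → 69/84 = 0.8214

0.821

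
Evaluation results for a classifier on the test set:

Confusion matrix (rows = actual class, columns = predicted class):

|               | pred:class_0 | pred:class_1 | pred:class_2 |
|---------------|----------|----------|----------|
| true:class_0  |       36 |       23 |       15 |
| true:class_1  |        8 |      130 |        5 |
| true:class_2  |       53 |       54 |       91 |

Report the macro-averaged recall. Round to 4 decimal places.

Per-class recall (TP/(TP+FN)):
  class_0: TP=36, FN=23+15=38 → 36/74 = 0.48649
  class_1: TP=130, FN=8+5=13 → 130/143 = 0.90909
  class_2: TP=91, FN=53+54=107 → 91/198 = 0.45960
Macro-recall = mean = (0.48649 + 0.90909 + 0.45960) / 3 = 0.6184

0.6184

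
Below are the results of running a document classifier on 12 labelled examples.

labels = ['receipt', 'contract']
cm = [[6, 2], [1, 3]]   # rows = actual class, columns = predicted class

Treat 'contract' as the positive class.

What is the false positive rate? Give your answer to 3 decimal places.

FPR = FP/(FP+TN) = 2/(2+6) = 0.250

0.250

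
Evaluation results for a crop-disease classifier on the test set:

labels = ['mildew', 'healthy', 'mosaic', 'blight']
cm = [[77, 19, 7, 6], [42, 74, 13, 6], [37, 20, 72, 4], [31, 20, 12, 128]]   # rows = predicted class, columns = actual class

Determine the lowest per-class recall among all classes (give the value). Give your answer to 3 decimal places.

Per-class recall (TP/(TP+FN)):
  mildew: TP=77, FN=42+37+31=110 → 77/187 = 0.4118
  healthy: TP=74, FN=19+20+20=59 → 74/133 = 0.5564
  mosaic: TP=72, FN=7+13+12=32 → 72/104 = 0.6923
  blight: TP=128, FN=6+6+4=16 → 128/144 = 0.8889
Lowest is class 'mildew' with recall = 0.412.

0.412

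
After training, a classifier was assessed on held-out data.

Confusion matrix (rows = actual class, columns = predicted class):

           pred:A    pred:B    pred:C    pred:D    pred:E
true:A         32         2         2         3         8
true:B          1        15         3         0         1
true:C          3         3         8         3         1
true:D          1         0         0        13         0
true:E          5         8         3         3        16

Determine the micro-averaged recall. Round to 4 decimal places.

Micro-averaging pools counts across classes: ΣTP=84, ΣFP=50, ΣFN=50.
Micro-recall = TP/(TP+FN) on pooled counts = 0.6269 (equals overall accuracy in single-label multiclass).

0.6269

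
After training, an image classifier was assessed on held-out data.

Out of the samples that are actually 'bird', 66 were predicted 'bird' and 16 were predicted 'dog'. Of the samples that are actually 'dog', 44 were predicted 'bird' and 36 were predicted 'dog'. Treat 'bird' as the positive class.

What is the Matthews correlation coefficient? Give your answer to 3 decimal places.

MCC = (TP·TN − FP·FN) / √((TP+FP)(TP+FN)(TN+FP)(TN+FN))
Numerator = 66·36 − 44·16 = 1672
Denominator = √(110·82·80·52) = √37523200 = 6125.6183
MCC = 1672 / 6125.6183 = 0.273

0.273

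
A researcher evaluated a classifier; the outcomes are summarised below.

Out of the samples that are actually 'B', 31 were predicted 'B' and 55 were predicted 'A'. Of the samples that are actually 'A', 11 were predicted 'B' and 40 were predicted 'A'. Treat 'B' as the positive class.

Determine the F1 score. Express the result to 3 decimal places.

Precision = TP/(TP+FP) = 31/42 = 0.7381
Recall = TP/(TP+FN) = 31/86 = 0.3605
F1 = 2·TP/(2·TP+FP+FN) = 62/128 = 0.484

0.484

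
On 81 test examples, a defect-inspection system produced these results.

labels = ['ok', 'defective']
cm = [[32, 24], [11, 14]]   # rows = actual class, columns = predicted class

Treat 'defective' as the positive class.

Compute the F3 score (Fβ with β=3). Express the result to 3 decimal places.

Fβ = (1+β²)·TP / ((1+β²)·TP + β²·FN + FP), with β²=9
= 10·14 / (10·14 + 9·11 + 24) = 0.532

0.532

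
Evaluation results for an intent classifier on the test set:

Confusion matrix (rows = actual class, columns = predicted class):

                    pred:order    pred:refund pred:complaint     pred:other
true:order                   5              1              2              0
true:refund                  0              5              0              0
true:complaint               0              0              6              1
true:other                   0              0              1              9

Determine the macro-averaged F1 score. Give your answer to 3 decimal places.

Per-class F1 score (2·TP/(2·TP+FP+FN)):
  order: TP=5, FP=0+0+0=0, FN=1+2+0=3 → 10/13 = 0.7692
  refund: TP=5, FP=1+0+0=1, FN=0+0+0=0 → 10/11 = 0.9091
  complaint: TP=6, FP=2+0+1=3, FN=0+0+1=1 → 12/16 = 0.7500
  other: TP=9, FP=0+0+1=1, FN=0+0+1=1 → 18/20 = 0.9000
Macro-F1 score = mean = (0.7692 + 0.9091 + 0.7500 + 0.9000) / 4 = 0.832

0.832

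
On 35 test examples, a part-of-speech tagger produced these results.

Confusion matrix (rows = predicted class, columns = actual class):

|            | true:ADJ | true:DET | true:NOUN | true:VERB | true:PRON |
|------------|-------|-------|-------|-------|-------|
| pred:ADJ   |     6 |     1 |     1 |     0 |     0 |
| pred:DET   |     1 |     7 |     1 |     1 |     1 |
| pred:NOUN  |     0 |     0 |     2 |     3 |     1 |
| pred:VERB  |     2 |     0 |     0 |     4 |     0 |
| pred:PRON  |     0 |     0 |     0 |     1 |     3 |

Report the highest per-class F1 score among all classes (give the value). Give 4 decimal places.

Per-class F1 score (2·TP/(2·TP+FP+FN)):
  ADJ: TP=6, FP=1+1+0+0=2, FN=1+0+2+0=3 → 12/17 = 0.70588
  DET: TP=7, FP=1+1+1+1=4, FN=1+0+0+0=1 → 14/19 = 0.73684
  NOUN: TP=2, FP=0+0+3+1=4, FN=1+1+0+0=2 → 4/10 = 0.40000
  VERB: TP=4, FP=2+0+0+0=2, FN=0+1+3+1=5 → 8/15 = 0.53333
  PRON: TP=3, FP=0+0+0+1=1, FN=0+1+1+0=2 → 6/9 = 0.66667
Highest is class 'DET' with F1 score = 0.7368.

0.7368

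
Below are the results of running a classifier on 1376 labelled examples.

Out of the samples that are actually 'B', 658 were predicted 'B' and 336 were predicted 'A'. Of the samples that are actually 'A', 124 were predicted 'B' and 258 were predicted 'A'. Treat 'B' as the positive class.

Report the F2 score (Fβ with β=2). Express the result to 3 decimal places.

0.691

Fβ = (1+β²)·TP / ((1+β²)·TP + β²·FN + FP), with β²=4
= 5·658 / (5·658 + 4·336 + 124) = 0.691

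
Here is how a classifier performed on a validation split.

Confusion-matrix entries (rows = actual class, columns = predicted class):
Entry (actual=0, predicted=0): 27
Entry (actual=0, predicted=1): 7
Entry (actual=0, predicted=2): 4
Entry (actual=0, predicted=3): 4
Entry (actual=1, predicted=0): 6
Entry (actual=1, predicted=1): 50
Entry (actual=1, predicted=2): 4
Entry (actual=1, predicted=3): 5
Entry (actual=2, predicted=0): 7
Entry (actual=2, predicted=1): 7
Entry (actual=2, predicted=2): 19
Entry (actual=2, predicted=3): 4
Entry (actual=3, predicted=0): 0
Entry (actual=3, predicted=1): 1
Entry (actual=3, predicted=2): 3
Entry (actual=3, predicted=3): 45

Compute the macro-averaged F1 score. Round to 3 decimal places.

0.709

Per-class F1 score (2·TP/(2·TP+FP+FN)):
  0: TP=27, FP=6+7+0=13, FN=7+4+4=15 → 54/82 = 0.6585
  1: TP=50, FP=7+7+1=15, FN=6+4+5=15 → 100/130 = 0.7692
  2: TP=19, FP=4+4+3=11, FN=7+7+4=18 → 38/67 = 0.5672
  3: TP=45, FP=4+5+4=13, FN=0+1+3=4 → 90/107 = 0.8411
Macro-F1 score = mean = (0.6585 + 0.7692 + 0.5672 + 0.8411) / 4 = 0.709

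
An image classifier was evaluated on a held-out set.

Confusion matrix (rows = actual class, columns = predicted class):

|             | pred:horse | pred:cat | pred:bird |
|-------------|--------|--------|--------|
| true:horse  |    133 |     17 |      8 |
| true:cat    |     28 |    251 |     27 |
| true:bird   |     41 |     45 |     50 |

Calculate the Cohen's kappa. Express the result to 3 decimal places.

Observed agreement pₒ = trace/N = 434/600 = 0.7233
Expected agreement pₑ = Σ (rowᵢ·colᵢ)/N² = (158·202 + 306·313 + 136·85)/600² = 0.3868
κ = (pₒ − pₑ)/(1 − pₑ) = (0.7233 − 0.3868)/(1 − 0.3868) = 0.549

0.549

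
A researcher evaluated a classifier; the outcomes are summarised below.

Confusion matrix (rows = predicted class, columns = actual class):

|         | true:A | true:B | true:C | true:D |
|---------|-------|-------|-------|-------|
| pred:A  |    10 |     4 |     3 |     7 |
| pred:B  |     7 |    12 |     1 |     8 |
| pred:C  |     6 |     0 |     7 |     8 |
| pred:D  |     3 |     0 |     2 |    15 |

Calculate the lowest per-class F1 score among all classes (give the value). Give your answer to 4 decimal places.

Per-class F1 score (2·TP/(2·TP+FP+FN)):
  A: TP=10, FP=4+3+7=14, FN=7+6+3=16 → 20/50 = 0.40000
  B: TP=12, FP=7+1+8=16, FN=4+0+0=4 → 24/44 = 0.54545
  C: TP=7, FP=6+0+8=14, FN=3+1+2=6 → 14/34 = 0.41176
  D: TP=15, FP=3+0+2=5, FN=7+8+8=23 → 30/58 = 0.51724
Lowest is class 'A' with F1 score = 0.4000.

0.4000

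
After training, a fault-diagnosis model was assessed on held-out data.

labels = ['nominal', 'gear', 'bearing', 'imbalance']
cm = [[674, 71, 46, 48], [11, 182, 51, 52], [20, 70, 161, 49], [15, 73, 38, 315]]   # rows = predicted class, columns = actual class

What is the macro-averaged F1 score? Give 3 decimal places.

0.657

Per-class F1 score (2·TP/(2·TP+FP+FN)):
  nominal: TP=674, FP=71+46+48=165, FN=11+20+15=46 → 1348/1559 = 0.8647
  gear: TP=182, FP=11+51+52=114, FN=71+70+73=214 → 364/692 = 0.5260
  bearing: TP=161, FP=20+70+49=139, FN=46+51+38=135 → 322/596 = 0.5403
  imbalance: TP=315, FP=15+73+38=126, FN=48+52+49=149 → 630/905 = 0.6961
Macro-F1 score = mean = (0.8647 + 0.5260 + 0.5403 + 0.6961) / 4 = 0.657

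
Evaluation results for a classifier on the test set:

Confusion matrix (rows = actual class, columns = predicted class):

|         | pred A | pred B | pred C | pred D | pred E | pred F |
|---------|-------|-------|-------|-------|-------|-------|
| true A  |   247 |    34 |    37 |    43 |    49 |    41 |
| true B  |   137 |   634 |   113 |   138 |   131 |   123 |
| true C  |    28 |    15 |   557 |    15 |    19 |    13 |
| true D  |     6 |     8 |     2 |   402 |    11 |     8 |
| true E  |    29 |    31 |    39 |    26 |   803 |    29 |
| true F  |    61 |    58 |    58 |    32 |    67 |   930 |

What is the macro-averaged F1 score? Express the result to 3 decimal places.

0.702

Per-class F1 score (2·TP/(2·TP+FP+FN)):
  A: TP=247, FP=137+28+6+29+61=261, FN=34+37+43+49+41=204 → 494/959 = 0.5151
  B: TP=634, FP=34+15+8+31+58=146, FN=137+113+138+131+123=642 → 1268/2056 = 0.6167
  C: TP=557, FP=37+113+2+39+58=249, FN=28+15+15+19+13=90 → 1114/1453 = 0.7667
  D: TP=402, FP=43+138+15+26+32=254, FN=6+8+2+11+8=35 → 804/1093 = 0.7356
  E: TP=803, FP=49+131+19+11+67=277, FN=29+31+39+26+29=154 → 1606/2037 = 0.7884
  F: TP=930, FP=41+123+13+8+29=214, FN=61+58+58+32+67=276 → 1860/2350 = 0.7915
Macro-F1 score = mean = (0.5151 + 0.6167 + 0.7667 + 0.7356 + 0.7884 + 0.7915) / 6 = 0.702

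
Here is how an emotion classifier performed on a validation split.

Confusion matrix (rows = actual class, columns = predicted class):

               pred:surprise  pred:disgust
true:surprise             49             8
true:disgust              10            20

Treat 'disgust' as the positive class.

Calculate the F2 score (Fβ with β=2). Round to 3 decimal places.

Fβ = (1+β²)·TP / ((1+β²)·TP + β²·FN + FP), with β²=4
= 5·20 / (5·20 + 4·10 + 8) = 0.676

0.676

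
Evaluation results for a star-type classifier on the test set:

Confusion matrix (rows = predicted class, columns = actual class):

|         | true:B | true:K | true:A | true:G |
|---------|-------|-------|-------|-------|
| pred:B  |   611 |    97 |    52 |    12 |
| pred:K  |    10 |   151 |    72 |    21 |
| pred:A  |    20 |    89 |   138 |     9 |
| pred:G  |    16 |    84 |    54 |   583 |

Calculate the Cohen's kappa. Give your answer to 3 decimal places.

0.629

Observed agreement pₒ = trace/N = 1483/2019 = 0.7345
Expected agreement pₑ = Σ (rowᵢ·colᵢ)/N² = (657·772 + 421·254 + 316·256 + 625·737)/2019² = 0.2835
κ = (pₒ − pₑ)/(1 − pₑ) = (0.7345 − 0.2835)/(1 − 0.2835) = 0.629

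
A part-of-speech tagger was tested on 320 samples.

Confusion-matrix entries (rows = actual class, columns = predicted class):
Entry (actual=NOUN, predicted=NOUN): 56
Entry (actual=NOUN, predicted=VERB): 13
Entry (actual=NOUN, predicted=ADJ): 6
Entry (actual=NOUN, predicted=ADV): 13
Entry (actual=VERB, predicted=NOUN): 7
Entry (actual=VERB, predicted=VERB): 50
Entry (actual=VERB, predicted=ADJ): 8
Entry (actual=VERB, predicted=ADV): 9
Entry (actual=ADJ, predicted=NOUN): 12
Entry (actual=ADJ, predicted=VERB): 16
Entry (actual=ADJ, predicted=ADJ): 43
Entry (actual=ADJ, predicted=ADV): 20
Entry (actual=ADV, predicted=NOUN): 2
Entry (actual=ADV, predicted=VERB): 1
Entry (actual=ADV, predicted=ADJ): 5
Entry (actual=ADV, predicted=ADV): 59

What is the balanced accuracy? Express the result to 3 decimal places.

Balanced accuracy = mean of per-class recall.
  NOUN: recall = 56/88 = 0.6364
  VERB: recall = 50/74 = 0.6757
  ADJ: recall = 43/91 = 0.4725
  ADV: recall = 59/67 = 0.8806
Mean = (0.6364 + 0.6757 + 0.4725 + 0.8806) / 4 = 0.666

0.666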